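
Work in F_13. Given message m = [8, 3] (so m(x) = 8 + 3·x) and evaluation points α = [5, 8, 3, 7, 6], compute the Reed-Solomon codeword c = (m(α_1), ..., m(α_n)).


c = [10, 6, 4, 3, 0]

Message polynomial: m(x) = 8 + 3·x (mod 13).
For each evaluation point α_i, compute m(α_i) mod 13:
  α_1 = 5: Horner steps 3 → 10, so m(5) = 10.
  α_2 = 8: Horner steps 3 → 6, so m(8) = 6.
  α_3 = 3: Horner steps 3 → 4, so m(3) = 4.
  α_4 = 7: Horner steps 3 → 3, so m(7) = 3.
  α_5 = 6: Horner steps 3 → 0, so m(6) = 0.
Codeword c = [10, 6, 4, 3, 0] ∈ F_13^5.


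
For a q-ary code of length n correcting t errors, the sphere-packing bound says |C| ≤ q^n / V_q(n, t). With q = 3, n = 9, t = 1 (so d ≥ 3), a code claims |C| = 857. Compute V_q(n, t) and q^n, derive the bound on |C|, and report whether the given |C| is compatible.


V_q(n, t) = 19, q^n = 19683, Hamming bound = 1035, |C| = 857 ≤ bound (satisfied).

Step 1: Compute V_q(n, t) = Σ_{j=0}^1 C(n, j) (q−1)^j.
  j = 0: C(9,0)·(2)^0 = 1·1 = 1.
  j = 1: C(9,1)·(2)^1 = 9·2 = 18.
  V_q(n, t) = 1 + 18 = 19.
Step 2: q^n = 3^9 = 19683.
Step 3: Hamming bound ⌊q^n / V_q(n,t)⌋ = ⌊19683/19⌋ = 1035.
Step 4: Compare |C| = 857 to 1035: satisfied.
The claimed |C| lies below the Hamming bound.


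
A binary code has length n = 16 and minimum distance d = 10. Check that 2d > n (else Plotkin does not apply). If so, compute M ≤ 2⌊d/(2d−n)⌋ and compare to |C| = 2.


Plotkin bound M ≤ 4; given |C| = 2 ≤ bound (satisfied).

Check applicability: 2d = 20, n = 16.
2d − n = 4 > 0, so Plotkin applies.
Compute d/(2d−n) = 10/4 ≈ 2.5000.
⌊d/(2d−n)⌋ = 2.
Plotkin bound: M ≤ 2·2 = 4.
Given |C| = 2, check: satisfied.
This |C| is below the Plotkin bound.


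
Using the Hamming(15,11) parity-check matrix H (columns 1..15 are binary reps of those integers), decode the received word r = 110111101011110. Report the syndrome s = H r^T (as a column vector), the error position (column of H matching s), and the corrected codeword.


s = (1, 1, 1, 0)^T, error position = 14, corrected codeword c = 110111101011100

Compute s = H r^T mod 2 one row at a time:
  s_1 = 0 + 1 + 0 + 1 + 1 + 1 + 1 + 0 = 5 ≡ 1 (mod 2).
  s_2 = 1 + 1 + 1 + 1 + 1 + 1 + 1 + 0 = 7 ≡ 1 (mod 2).
  s_3 = 1 + 0 + 1 + 1 + 0 + 1 + 1 + 0 = 5 ≡ 1 (mod 2).
  s_4 = 1 + 0 + 1 + 1 + 1 + 1 + 1 + 0 = 6 ≡ 0 (mod 2).
s = (1, 1, 1, 0)^T — this equals column 14 of H (binary 1110), so error is at position 14.
Correct: flip bit 14 of r = 110111101011110 to get c = 110111101011100.


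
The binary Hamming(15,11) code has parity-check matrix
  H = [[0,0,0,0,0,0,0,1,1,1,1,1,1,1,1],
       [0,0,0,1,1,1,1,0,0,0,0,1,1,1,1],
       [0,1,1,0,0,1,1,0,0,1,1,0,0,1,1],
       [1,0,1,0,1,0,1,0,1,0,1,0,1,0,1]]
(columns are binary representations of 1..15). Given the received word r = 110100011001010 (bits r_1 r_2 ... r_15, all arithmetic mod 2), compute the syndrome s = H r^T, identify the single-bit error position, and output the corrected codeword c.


s = (0, 1, 0, 0)^T, error position = 4, corrected codeword c = 110000011001010

Compute s = H r^T mod 2 one row at a time:
  s_1 = 1 + 1 + 0 + 0 + 1 + 0 + 1 + 0 = 4 ≡ 0 (mod 2).
  s_2 = 1 + 0 + 0 + 0 + 1 + 0 + 1 + 0 = 3 ≡ 1 (mod 2).
  s_3 = 1 + 0 + 0 + 0 + 0 + 0 + 1 + 0 = 2 ≡ 0 (mod 2).
  s_4 = 1 + 0 + 0 + 0 + 1 + 0 + 0 + 0 = 2 ≡ 0 (mod 2).
s = (0, 1, 0, 0)^T — this equals column 4 of H (binary 0100), so error is at position 4.
Correct: flip bit 4 of r = 110100011001010 to get c = 110000011001010.


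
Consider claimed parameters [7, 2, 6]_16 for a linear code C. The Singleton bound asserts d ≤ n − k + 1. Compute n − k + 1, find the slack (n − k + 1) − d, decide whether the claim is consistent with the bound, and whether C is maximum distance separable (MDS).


Singleton RHS = n − k + 1 = 6, slack = 0, bound satisfied, MDS.

Singleton bound: d ≤ n − k + 1.
Here n = 7, k = 2, so n − k + 1 = 6.
Given d = 6, check d ≤ 6: YES.
Slack = (n − k + 1) − d = 0.
The code is MDS (slack = 0).
Description: the claimed parameters are [7, 2, 6]_16; such a code would be MDS (meets Singleton bound).


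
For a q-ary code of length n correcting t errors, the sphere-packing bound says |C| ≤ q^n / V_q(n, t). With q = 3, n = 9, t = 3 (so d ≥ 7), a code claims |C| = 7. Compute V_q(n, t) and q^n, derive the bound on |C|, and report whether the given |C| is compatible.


V_q(n, t) = 835, q^n = 19683, Hamming bound = 23, |C| = 7 ≤ bound (satisfied).

Step 1: Compute V_q(n, t) = Σ_{j=0}^3 C(n, j) (q−1)^j.
  j = 0: C(9,0)·(2)^0 = 1·1 = 1.
  j = 1: C(9,1)·(2)^1 = 9·2 = 18.
  j = 2: C(9,2)·(2)^2 = 36·4 = 144.
  j = 3: C(9,3)·(2)^3 = 84·8 = 672.
  V_q(n, t) = 1 + 18 + 144 + 672 = 835.
Step 2: q^n = 3^9 = 19683.
Step 3: Hamming bound ⌊q^n / V_q(n,t)⌋ = ⌊19683/835⌋ = 23.
Step 4: Compare |C| = 7 to 23: satisfied.
The claimed |C| lies below the Hamming bound.


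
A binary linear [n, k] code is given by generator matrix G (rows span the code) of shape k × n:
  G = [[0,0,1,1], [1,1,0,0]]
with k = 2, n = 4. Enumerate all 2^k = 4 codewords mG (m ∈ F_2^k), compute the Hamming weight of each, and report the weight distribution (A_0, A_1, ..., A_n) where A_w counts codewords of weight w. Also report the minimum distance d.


Weight distribution: A_0 = 1, A_2 = 2, A_4 = 1. Minimum distance d = 2.

Enumerate all 2^2 = 4 messages m ∈ F_2^2.
For each, compute codeword c = mG in F_2^4, then tally its weight.
  m = 00 → c = 0000, weight = 0.
  m = 10 → c = 0011, weight = 2.
  m = 01 → c = 1100, weight = 2.
  m = 11 → c = 1111, weight = 4.
Tally weights:
  weight 0: 1 codewords.
  weight 2: 2 codewords.
  weight 4: 1 codewords.
Minimum distance d = smallest w > 0 with A_w > 0 = 2.
Sanity: Σ A_w = 4 = 2^2 = 4 ✓.


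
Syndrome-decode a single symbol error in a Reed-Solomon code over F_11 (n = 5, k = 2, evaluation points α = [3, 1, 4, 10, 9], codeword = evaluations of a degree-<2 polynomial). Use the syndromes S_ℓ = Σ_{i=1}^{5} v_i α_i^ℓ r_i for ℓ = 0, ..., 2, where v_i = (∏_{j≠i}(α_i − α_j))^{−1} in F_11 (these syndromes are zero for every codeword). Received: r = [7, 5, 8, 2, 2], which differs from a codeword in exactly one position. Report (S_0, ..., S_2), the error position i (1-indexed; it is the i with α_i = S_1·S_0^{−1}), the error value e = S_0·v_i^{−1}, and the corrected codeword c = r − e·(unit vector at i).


S = (8, 3, 8), error at position 4, error magnitude e = 10, c = [7, 5, 8, 3, 2].

Step 1: column multipliers v_i = (∏_{j≠i}(α_i − α_j))^{−1} mod 11.
  i = 1 (α = 3): (3−1)(3−4)(3−10)(3−9) = 2·(−1)·(−7)·(−6) = −84 ≡ 4, so v_1 = 4^{−1} = 3 (mod 11).
  i = 2 (α = 1): (1−3)(1−4)(1−10)(1−9) = (−2)·(−3)·(−9)·(−8) = 432 ≡ 3, so v_2 = 3^{−1} = 4 (mod 11).
  i = 3 (α = 4): (4−3)(4−1)(4−10)(4−9) = 1·3·(−6)·(−5) = 90 ≡ 2, so v_3 = 2^{−1} = 6 (mod 11).
  i = 4 (α = 10): (10−3)(10−1)(10−4)(10−9) = 7·9·6·1 = 378 ≡ 4, so v_4 = 4^{−1} = 3 (mod 11).
  i = 5 (α = 9): (9−3)(9−1)(9−4)(9−10) = 6·8·5·(−1) = −240 ≡ 2, so v_5 = 2^{−1} = 6 (mod 11).
  v = [3, 4, 6, 3, 6].
Step 2: syndromes of r = [7, 5, 8, 2, 2] (all sums mod 11).
  S_0 = Σ v_i r_i = 3·7 + 4·5 + 6·8 + 3·2 + 6·2 = 107 ≡ 8.
  S_1 = Σ v_i α_i r_i = 3·3·7 + 4·1·5 + 6·4·8 + 3·10·2 + 6·9·2 = 443 ≡ 3.
  α_i^2 mod 11 = [9, 1, 5, 1, 4].
  S_2 = Σ v_i α_i^2 r_i = 3·9·7 + 4·1·5 + 6·5·8 + 3·1·2 + 6·4·2 = 503 ≡ 8.
  S = (8, 3, 8) ≠ 0, so r is not a codeword (an error is present).
Step 3: locate the error. For a single error e at position i, S_ℓ = v_i·e·α_i^ℓ, so α_err = S_1/S_0.
  S_0^{−1} = 8^{−1} = 7 (mod 11), so α_err = 3·7 = 21 ≡ 10 = α_4. Error position i = 4.
  Consistency check: S_2/S_1 = 8·4 = 32 ≡ 10 = α_err ✓ (single-error assumption holds).
Step 4: error magnitude e = S_0/v_4 = S_0·∏_{j≠4}(α_4 − α_j) = 8·4 = 32 ≡ 10 (mod 11).
Step 5: correct position 4: c_4 = r_4 − e = 2 − 10 ≡ 3 (mod 11). Hence c = [7, 5, 8, 3, 2].
  Check: interpolating c through the α_i gives m(x) = 4 + 1·x (degree < 2) with m(α_i) = c_i for every i, so c is indeed a codeword.


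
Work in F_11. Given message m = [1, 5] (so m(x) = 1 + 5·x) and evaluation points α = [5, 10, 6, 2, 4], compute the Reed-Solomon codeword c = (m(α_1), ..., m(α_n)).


c = [4, 7, 9, 0, 10]

Message polynomial: m(x) = 1 + 5·x (mod 11).
For each evaluation point α_i, compute m(α_i) mod 11:
  α_1 = 5: Horner steps 5 → 4, so m(5) = 4.
  α_2 = 10: Horner steps 5 → 7, so m(10) = 7.
  α_3 = 6: Horner steps 5 → 9, so m(6) = 9.
  α_4 = 2: Horner steps 5 → 0, so m(2) = 0.
  α_5 = 4: Horner steps 5 → 10, so m(4) = 10.
Codeword c = [4, 7, 9, 0, 10] ∈ F_11^5.


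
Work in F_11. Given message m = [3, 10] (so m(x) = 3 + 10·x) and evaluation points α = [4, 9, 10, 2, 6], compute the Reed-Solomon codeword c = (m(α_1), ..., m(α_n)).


c = [10, 5, 4, 1, 8]

Message polynomial: m(x) = 3 + 10·x (mod 11).
For each evaluation point α_i, compute m(α_i) mod 11:
  α_1 = 4: Horner steps 10 → 10, so m(4) = 10.
  α_2 = 9: Horner steps 10 → 5, so m(9) = 5.
  α_3 = 10: Horner steps 10 → 4, so m(10) = 4.
  α_4 = 2: Horner steps 10 → 1, so m(2) = 1.
  α_5 = 6: Horner steps 10 → 8, so m(6) = 8.
Codeword c = [10, 5, 4, 1, 8] ∈ F_11^5.


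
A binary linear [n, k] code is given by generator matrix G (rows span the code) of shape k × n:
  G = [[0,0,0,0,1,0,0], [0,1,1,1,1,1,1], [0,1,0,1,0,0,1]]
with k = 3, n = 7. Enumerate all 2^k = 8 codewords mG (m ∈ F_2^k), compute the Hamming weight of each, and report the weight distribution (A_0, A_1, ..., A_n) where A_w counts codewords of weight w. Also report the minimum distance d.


Weight distribution: A_0 = 1, A_1 = 1, A_2 = 1, A_3 = 2, A_4 = 1, A_5 = 1, A_6 = 1. Minimum distance d = 1.

Enumerate all 2^3 = 8 messages m ∈ F_2^3.
For each, compute codeword c = mG in F_2^7, then tally its weight.
  m = 000 → c = 0000000, weight = 0.
  m = 100 → c = 0000100, weight = 1.
  m = 010 → c = 0111111, weight = 6.
  m = 110 → c = 0111011, weight = 5.
  m = 001 → c = 0101001, weight = 3.
  m = 101 → c = 0101101, weight = 4.
  m = 011 → c = 0010110, weight = 3.
  m = 111 → c = 0010010, weight = 2.
Tally weights:
  weight 0: 1 codewords.
  weight 1: 1 codewords.
  weight 2: 1 codewords.
  weight 3: 2 codewords.
  weight 4: 1 codewords.
  weight 5: 1 codewords.
  weight 6: 1 codewords.
Minimum distance d = smallest w > 0 with A_w > 0 = 1.
Sanity: Σ A_w = 8 = 2^3 = 8 ✓.


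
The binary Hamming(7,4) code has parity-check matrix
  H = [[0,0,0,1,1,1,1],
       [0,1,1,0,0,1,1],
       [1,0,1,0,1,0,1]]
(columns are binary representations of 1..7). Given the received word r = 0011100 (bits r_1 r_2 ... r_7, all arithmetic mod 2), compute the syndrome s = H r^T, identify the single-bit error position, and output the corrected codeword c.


s = (0, 1, 0)^T, error position = 2, corrected codeword c = 0111100

Compute s = H r^T mod 2 one row at a time:
  s_1 = 1 + 1 + 0 + 0 = 2 ≡ 0 (mod 2).
  s_2 = 0 + 1 + 0 + 0 = 1 ≡ 1 (mod 2).
  s_3 = 0 + 1 + 1 + 0 = 2 ≡ 0 (mod 2).
s = (0, 1, 0)^T — this equals column 2 of H (binary 010), so error is at position 2.
Correct: flip bit 2 of r = 0011100 to get c = 0111100.


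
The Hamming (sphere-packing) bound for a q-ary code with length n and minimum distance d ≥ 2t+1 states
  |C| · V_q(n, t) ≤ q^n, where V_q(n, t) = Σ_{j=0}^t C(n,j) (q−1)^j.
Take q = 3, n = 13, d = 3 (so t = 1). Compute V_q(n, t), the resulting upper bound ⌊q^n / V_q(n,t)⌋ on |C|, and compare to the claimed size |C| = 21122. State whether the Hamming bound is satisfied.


V_q(n, t) = 27, q^n = 1594323, Hamming bound = 59049, |C| = 21122 ≤ bound (satisfied).

Step 1: Compute V_q(n, t) = Σ_{j=0}^1 C(n, j) (q−1)^j.
  j = 0: C(13,0)·(2)^0 = 1·1 = 1.
  j = 1: C(13,1)·(2)^1 = 13·2 = 26.
  V_q(n, t) = 1 + 26 = 27.
Step 2: q^n = 3^13 = 1594323.
Step 3: Hamming bound ⌊q^n / V_q(n,t)⌋ = ⌊1594323/27⌋ = 59049.
Step 4: Compare |C| = 21122 to 59049: satisfied.
The claimed |C| lies below the Hamming bound.


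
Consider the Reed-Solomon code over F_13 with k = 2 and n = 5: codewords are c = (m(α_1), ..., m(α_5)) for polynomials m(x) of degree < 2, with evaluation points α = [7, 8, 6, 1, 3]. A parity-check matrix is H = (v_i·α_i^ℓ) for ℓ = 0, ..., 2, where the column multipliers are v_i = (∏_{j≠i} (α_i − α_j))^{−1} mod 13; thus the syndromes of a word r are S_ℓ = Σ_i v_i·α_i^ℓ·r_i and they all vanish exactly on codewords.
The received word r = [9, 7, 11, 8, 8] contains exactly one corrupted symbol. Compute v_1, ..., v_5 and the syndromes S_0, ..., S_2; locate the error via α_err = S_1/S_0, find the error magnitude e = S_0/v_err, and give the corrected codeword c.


S = (3, 9, 1), error at position 5, error magnitude e = 4, c = [9, 7, 11, 8, 4].

Step 1: column multipliers v_i = (∏_{j≠i}(α_i − α_j))^{−1} mod 13.
  i = 1 (α = 7): (7−8)(7−6)(7−1)(7−3) = (−1)·1·6·4 = −24 ≡ 2, so v_1 = 2^{−1} = 7 (mod 13).
  i = 2 (α = 8): (8−7)(8−6)(8−1)(8−3) = 1·2·7·5 = 70 ≡ 5, so v_2 = 5^{−1} = 8 (mod 13).
  i = 3 (α = 6): (6−7)(6−8)(6−1)(6−3) = (−1)·(−2)·5·3 = 30 ≡ 4, so v_3 = 4^{−1} = 10 (mod 13).
  i = 4 (α = 1): (1−7)(1−8)(1−6)(1−3) = (−6)·(−7)·(−5)·(−2) = 420 ≡ 4, so v_4 = 4^{−1} = 10 (mod 13).
  i = 5 (α = 3): (3−7)(3−8)(3−6)(3−1) = (−4)·(−5)·(−3)·2 = −120 ≡ 10, so v_5 = 10^{−1} = 4 (mod 13).
  v = [7, 8, 10, 10, 4].
Step 2: syndromes of r = [9, 7, 11, 8, 8] (all sums mod 13).
  S_0 = Σ v_i r_i = 7·9 + 8·7 + 10·11 + 10·8 + 4·8 = 341 ≡ 3.
  S_1 = Σ v_i α_i r_i = 7·7·9 + 8·8·7 + 10·6·11 + 10·1·8 + 4·3·8 = 1725 ≡ 9.
  α_i^2 mod 13 = [10, 12, 10, 1, 9].
  S_2 = Σ v_i α_i^2 r_i = 7·10·9 + 8·12·7 + 10·10·11 + 10·1·8 + 4·9·8 = 2770 ≡ 1.
  S = (3, 9, 1) ≠ 0, so r is not a codeword (an error is present).
Step 3: locate the error. For a single error e at position i, S_ℓ = v_i·e·α_i^ℓ, so α_err = S_1/S_0.
  S_0^{−1} = 3^{−1} = 9 (mod 13), so α_err = 9·9 = 81 ≡ 3 = α_5. Error position i = 5.
  Consistency check: S_2/S_1 = 1·3 = 3 ≡ 3 = α_err ✓ (single-error assumption holds).
Step 4: error magnitude e = S_0/v_5 = S_0·∏_{j≠5}(α_5 − α_j) = 3·10 = 30 ≡ 4 (mod 13).
Step 5: correct position 5: c_5 = r_5 − e = 8 − 4 ≡ 4 (mod 13). Hence c = [9, 7, 11, 8, 4].
  Check: interpolating c through the α_i gives m(x) = 10 + 11·x (degree < 2) with m(α_i) = c_i for every i, so c is indeed a codeword.


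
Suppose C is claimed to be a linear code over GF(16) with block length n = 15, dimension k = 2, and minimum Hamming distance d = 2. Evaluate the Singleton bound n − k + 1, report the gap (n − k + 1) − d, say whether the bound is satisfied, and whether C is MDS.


Singleton RHS = n − k + 1 = 14, slack = 12, bound satisfied, not MDS.

Singleton bound: d ≤ n − k + 1.
Here n = 15, k = 2, so n − k + 1 = 14.
Given d = 2, check d ≤ 14: YES.
Slack = (n − k + 1) − d = 12.
The code is NOT MDS (slack = 12 > 0).
Description: the claimed parameters are [15, 2, 2]_16; such a code would be non-MDS.


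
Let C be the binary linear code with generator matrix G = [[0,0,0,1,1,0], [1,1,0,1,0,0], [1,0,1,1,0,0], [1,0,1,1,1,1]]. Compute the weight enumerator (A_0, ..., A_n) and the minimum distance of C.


Weight distribution: A_0 = 1, A_2 = 4, A_3 = 6, A_4 = 3, A_5 = 2. Minimum distance d = 2.

Enumerate all 2^4 = 16 messages m ∈ F_2^4.
For each, compute codeword c = mG in F_2^6, then tally its weight.
  m = 0000 → c = 000000, weight = 0.
  m = 1000 → c = 000110, weight = 2.
  m = 0100 → c = 110100, weight = 3.
  m = 1100 → c = 110010, weight = 3.
  m = 0010 → c = 101100, weight = 3.
  m = 1010 → c = 101010, weight = 3.
  m = 0110 → c = 011000, weight = 2.
  m = 1110 → c = 011110, weight = 4.
  m = 0001 → c = 101111, weight = 5.
  m = 1001 → c = 101001, weight = 3.
  m = 0101 → c = 011011, weight = 4.
  m = 1101 → c = 011101, weight = 4.
  m = 0011 → c = 000011, weight = 2.
  m = 1011 → c = 000101, weight = 2.
  m = 0111 → c = 110111, weight = 5.
  m = 1111 → c = 110001, weight = 3.
Tally weights:
  weight 0: 1 codewords.
  weight 2: 4 codewords.
  weight 3: 6 codewords.
  weight 4: 3 codewords.
  weight 5: 2 codewords.
Minimum distance d = smallest w > 0 with A_w > 0 = 2.
Sanity: Σ A_w = 16 = 2^4 = 16 ✓.


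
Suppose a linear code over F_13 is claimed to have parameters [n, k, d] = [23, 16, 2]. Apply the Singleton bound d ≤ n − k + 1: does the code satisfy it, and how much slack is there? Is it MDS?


Singleton RHS = n − k + 1 = 8, slack = 6, bound satisfied, not MDS.

Singleton bound: d ≤ n − k + 1.
Here n = 23, k = 16, so n − k + 1 = 8.
Given d = 2, check d ≤ 8: YES.
Slack = (n − k + 1) − d = 6.
The code is NOT MDS (slack = 6 > 0).
Description: the claimed parameters are [23, 16, 2]_13; such a code would be non-MDS.


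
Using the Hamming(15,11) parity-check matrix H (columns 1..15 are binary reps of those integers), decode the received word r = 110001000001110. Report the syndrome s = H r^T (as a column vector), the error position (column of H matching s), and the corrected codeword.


s = (1, 0, 1, 0)^T, error position = 10, corrected codeword c = 110001000101110

Compute s = H r^T mod 2 one row at a time:
  s_1 = 0 + 0 + 0 + 0 + 1 + 1 + 1 + 0 = 3 ≡ 1 (mod 2).
  s_2 = 0 + 0 + 1 + 0 + 1 + 1 + 1 + 0 = 4 ≡ 0 (mod 2).
  s_3 = 1 + 0 + 1 + 0 + 0 + 0 + 1 + 0 = 3 ≡ 1 (mod 2).
  s_4 = 1 + 0 + 0 + 0 + 0 + 0 + 1 + 0 = 2 ≡ 0 (mod 2).
s = (1, 0, 1, 0)^T — this equals column 10 of H (binary 1010), so error is at position 10.
Correct: flip bit 10 of r = 110001000001110 to get c = 110001000101110.


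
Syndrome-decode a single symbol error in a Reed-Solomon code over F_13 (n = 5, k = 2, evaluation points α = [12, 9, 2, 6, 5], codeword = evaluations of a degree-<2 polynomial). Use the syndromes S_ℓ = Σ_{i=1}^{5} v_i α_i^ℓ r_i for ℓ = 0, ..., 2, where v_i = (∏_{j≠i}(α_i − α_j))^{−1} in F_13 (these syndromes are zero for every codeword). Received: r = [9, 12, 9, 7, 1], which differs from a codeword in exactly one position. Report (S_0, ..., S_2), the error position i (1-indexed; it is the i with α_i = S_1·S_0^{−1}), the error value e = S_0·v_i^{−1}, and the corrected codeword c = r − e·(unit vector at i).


S = (8, 5, 8), error at position 1, error magnitude e = 5, c = [4, 12, 9, 7, 1].

Step 1: column multipliers v_i = (∏_{j≠i}(α_i − α_j))^{−1} mod 13.
  i = 1 (α = 12): (12−9)(12−2)(12−6)(12−5) = 3·10·6·7 = 1260 ≡ 12, so v_1 = 12^{−1} = 12 (mod 13).
  i = 2 (α = 9): (9−12)(9−2)(9−6)(9−5) = (−3)·7·3·4 = −252 ≡ 8, so v_2 = 8^{−1} = 5 (mod 13).
  i = 3 (α = 2): (2−12)(2−9)(2−6)(2−5) = (−10)·(−7)·(−4)·(−3) = 840 ≡ 8, so v_3 = 8^{−1} = 5 (mod 13).
  i = 4 (α = 6): (6−12)(6−9)(6−2)(6−5) = (−6)·(−3)·4·1 = 72 ≡ 7, so v_4 = 7^{−1} = 2 (mod 13).
  i = 5 (α = 5): (5−12)(5−9)(5−2)(5−6) = (−7)·(−4)·3·(−1) = −84 ≡ 7, so v_5 = 7^{−1} = 2 (mod 13).
  v = [12, 5, 5, 2, 2].
Step 2: syndromes of r = [9, 12, 9, 7, 1] (all sums mod 13).
  S_0 = Σ v_i r_i = 12·9 + 5·12 + 5·9 + 2·7 + 2·1 = 229 ≡ 8.
  S_1 = Σ v_i α_i r_i = 12·12·9 + 5·9·12 + 5·2·9 + 2·6·7 + 2·5·1 = 2020 ≡ 5.
  α_i^2 mod 13 = [1, 3, 4, 10, 12].
  S_2 = Σ v_i α_i^2 r_i = 12·1·9 + 5·3·12 + 5·4·9 + 2·10·7 + 2·12·1 = 632 ≡ 8.
  S = (8, 5, 8) ≠ 0, so r is not a codeword (an error is present).
Step 3: locate the error. For a single error e at position i, S_ℓ = v_i·e·α_i^ℓ, so α_err = S_1/S_0.
  S_0^{−1} = 8^{−1} = 5 (mod 13), so α_err = 5·5 = 25 ≡ 12 = α_1. Error position i = 1.
  Consistency check: S_2/S_1 = 8·8 = 64 ≡ 12 = α_err ✓ (single-error assumption holds).
Step 4: error magnitude e = S_0/v_1 = S_0·∏_{j≠1}(α_1 − α_j) = 8·12 = 96 ≡ 5 (mod 13).
Step 5: correct position 1: c_1 = r_1 − e = 9 − 5 ≡ 4 (mod 13). Hence c = [4, 12, 9, 7, 1].
  Check: interpolating c through the α_i gives m(x) = 10 + 6·x (degree < 2) with m(α_i) = c_i for every i, so c is indeed a codeword.


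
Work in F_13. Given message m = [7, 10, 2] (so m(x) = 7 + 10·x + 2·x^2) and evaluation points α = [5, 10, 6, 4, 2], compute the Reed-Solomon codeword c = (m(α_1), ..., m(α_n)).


c = [3, 8, 9, 1, 9]

Message polynomial: m(x) = 7 + 10·x + 2·x^2 (mod 13).
For each evaluation point α_i, compute m(α_i) mod 13:
  α_1 = 5: Horner steps 2 → 7 → 3, so m(5) = 3.
  α_2 = 10: Horner steps 2 → 4 → 8, so m(10) = 8.
  α_3 = 6: Horner steps 2 → 9 → 9, so m(6) = 9.
  α_4 = 4: Horner steps 2 → 5 → 1, so m(4) = 1.
  α_5 = 2: Horner steps 2 → 1 → 9, so m(2) = 9.
Codeword c = [3, 8, 9, 1, 9] ∈ F_13^5.


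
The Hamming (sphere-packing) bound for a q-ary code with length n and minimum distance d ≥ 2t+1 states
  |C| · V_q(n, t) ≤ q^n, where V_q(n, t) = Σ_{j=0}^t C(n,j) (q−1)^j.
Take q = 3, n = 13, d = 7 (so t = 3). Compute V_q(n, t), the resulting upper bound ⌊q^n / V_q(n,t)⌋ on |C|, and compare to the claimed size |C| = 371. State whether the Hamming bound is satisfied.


V_q(n, t) = 2627, q^n = 1594323, Hamming bound = 606, |C| = 371 ≤ bound (satisfied).

Step 1: Compute V_q(n, t) = Σ_{j=0}^3 C(n, j) (q−1)^j.
  j = 0: C(13,0)·(2)^0 = 1·1 = 1.
  j = 1: C(13,1)·(2)^1 = 13·2 = 26.
  j = 2: C(13,2)·(2)^2 = 78·4 = 312.
  j = 3: C(13,3)·(2)^3 = 286·8 = 2288.
  V_q(n, t) = 1 + 26 + 312 + 2288 = 2627.
Step 2: q^n = 3^13 = 1594323.
Step 3: Hamming bound ⌊q^n / V_q(n,t)⌋ = ⌊1594323/2627⌋ = 606.
Step 4: Compare |C| = 371 to 606: satisfied.
The claimed |C| lies below the Hamming bound.


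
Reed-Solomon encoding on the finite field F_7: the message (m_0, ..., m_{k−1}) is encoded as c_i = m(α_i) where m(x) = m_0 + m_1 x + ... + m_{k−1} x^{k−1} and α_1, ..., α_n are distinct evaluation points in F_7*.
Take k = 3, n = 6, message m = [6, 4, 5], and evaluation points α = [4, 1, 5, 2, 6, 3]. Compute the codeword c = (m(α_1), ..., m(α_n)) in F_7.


c = [4, 1, 4, 6, 0, 0]

Message polynomial: m(x) = 6 + 4·x + 5·x^2 (mod 7).
For each evaluation point α_i, compute m(α_i) mod 7:
  α_1 = 4: Horner steps 5 → 3 → 4, so m(4) = 4.
  α_2 = 1: Horner steps 5 → 2 → 1, so m(1) = 1.
  α_3 = 5: Horner steps 5 → 1 → 4, so m(5) = 4.
  α_4 = 2: Horner steps 5 → 0 → 6, so m(2) = 6.
  α_5 = 6: Horner steps 5 → 6 → 0, so m(6) = 0.
  α_6 = 3: Horner steps 5 → 5 → 0, so m(3) = 0.
Codeword c = [4, 1, 4, 6, 0, 0] ∈ F_7^6.


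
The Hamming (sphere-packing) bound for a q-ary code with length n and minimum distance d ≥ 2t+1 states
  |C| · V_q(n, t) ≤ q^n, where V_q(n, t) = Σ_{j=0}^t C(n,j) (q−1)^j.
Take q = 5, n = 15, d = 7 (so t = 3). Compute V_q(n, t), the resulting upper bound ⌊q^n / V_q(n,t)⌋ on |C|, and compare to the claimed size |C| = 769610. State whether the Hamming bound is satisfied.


V_q(n, t) = 30861, q^n = 30517578125, Hamming bound = 988871, |C| = 769610 ≤ bound (satisfied).

Step 1: Compute V_q(n, t) = Σ_{j=0}^3 C(n, j) (q−1)^j.
  j = 0: C(15,0)·(4)^0 = 1·1 = 1.
  j = 1: C(15,1)·(4)^1 = 15·4 = 60.
  j = 2: C(15,2)·(4)^2 = 105·16 = 1680.
  j = 3: C(15,3)·(4)^3 = 455·64 = 29120.
  V_q(n, t) = 1 + 60 + 1680 + 29120 = 30861.
Step 2: q^n = 5^15 = 30517578125.
Step 3: Hamming bound ⌊q^n / V_q(n,t)⌋ = ⌊30517578125/30861⌋ = 988871.
Step 4: Compare |C| = 769610 to 988871: satisfied.
The claimed |C| lies below the Hamming bound.


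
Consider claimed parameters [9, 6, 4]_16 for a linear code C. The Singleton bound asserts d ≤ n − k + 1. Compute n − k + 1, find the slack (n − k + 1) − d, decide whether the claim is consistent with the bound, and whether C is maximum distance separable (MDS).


Singleton RHS = n − k + 1 = 4, slack = 0, bound satisfied, MDS.

Singleton bound: d ≤ n − k + 1.
Here n = 9, k = 6, so n − k + 1 = 4.
Given d = 4, check d ≤ 4: YES.
Slack = (n − k + 1) − d = 0.
The code is MDS (slack = 0).
Description: the claimed parameters are [9, 6, 4]_16; such a code would be MDS (meets Singleton bound).


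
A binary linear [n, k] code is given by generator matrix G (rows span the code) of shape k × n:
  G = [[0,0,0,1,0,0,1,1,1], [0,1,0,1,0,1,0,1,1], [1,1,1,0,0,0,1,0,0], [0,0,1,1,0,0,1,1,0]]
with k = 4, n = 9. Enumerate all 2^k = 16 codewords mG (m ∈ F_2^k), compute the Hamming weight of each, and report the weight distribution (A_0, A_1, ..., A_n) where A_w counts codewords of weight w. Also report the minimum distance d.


Weight distribution: A_0 = 1, A_2 = 1, A_3 = 3, A_4 = 5, A_5 = 4, A_6 = 1, A_7 = 1. Minimum distance d = 2.

Enumerate all 2^4 = 16 messages m ∈ F_2^4.
For each, compute codeword c = mG in F_2^9, then tally its weight.
  m = 0000 → c = 000000000, weight = 0.
  m = 1000 → c = 000100111, weight = 4.
  m = 0100 → c = 010101011, weight = 5.
  m = 1100 → c = 010001100, weight = 3.
  m = 0010 → c = 111000100, weight = 4.
  m = 1010 → c = 111100011, weight = 6.
  m = 0110 → c = 101101111, weight = 7.
  m = 1110 → c = 101001000, weight = 3.
  m = 0001 → c = 001100110, weight = 4.
  m = 1001 → c = 001000001, weight = 2.
  m = 0101 → c = 011001101, weight = 5.
  m = 1101 → c = 011101010, weight = 5.
  m = 0011 → c = 110100010, weight = 4.
  m = 1011 → c = 110000101, weight = 4.
  m = 0111 → c = 100001001, weight = 3.
  m = 1111 → c = 100101110, weight = 5.
Tally weights:
  weight 0: 1 codewords.
  weight 2: 1 codewords.
  weight 3: 3 codewords.
  weight 4: 5 codewords.
  weight 5: 4 codewords.
  weight 6: 1 codewords.
  weight 7: 1 codewords.
Minimum distance d = smallest w > 0 with A_w > 0 = 2.
Sanity: Σ A_w = 16 = 2^4 = 16 ✓.


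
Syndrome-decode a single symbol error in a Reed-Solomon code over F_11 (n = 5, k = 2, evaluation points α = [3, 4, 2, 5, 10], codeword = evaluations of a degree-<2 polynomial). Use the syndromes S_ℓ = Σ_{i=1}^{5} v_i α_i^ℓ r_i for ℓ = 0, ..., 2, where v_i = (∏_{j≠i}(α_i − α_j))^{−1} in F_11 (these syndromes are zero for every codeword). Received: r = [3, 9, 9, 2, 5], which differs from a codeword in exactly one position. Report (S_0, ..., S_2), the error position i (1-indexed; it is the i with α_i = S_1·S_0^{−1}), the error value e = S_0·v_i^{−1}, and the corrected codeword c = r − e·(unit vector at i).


S = (1, 4, 5), error at position 2, error magnitude e = 1, c = [3, 8, 9, 2, 5].

Step 1: column multipliers v_i = (∏_{j≠i}(α_i − α_j))^{−1} mod 11.
  i = 1 (α = 3): (3−4)(3−2)(3−5)(3−10) = (−1)·1·(−2)·(−7) = −14 ≡ 8, so v_1 = 8^{−1} = 7 (mod 11).
  i = 2 (α = 4): (4−3)(4−2)(4−5)(4−10) = 1·2·(−1)·(−6) = 12 ≡ 1, so v_2 = 1^{−1} = 1 (mod 11).
  i = 3 (α = 2): (2−3)(2−4)(2−5)(2−10) = (−1)·(−2)·(−3)·(−8) = 48 ≡ 4, so v_3 = 4^{−1} = 3 (mod 11).
  i = 4 (α = 5): (5−3)(5−4)(5−2)(5−10) = 2·1·3·(−5) = −30 ≡ 3, so v_4 = 3^{−1} = 4 (mod 11).
  i = 5 (α = 10): (10−3)(10−4)(10−2)(10−5) = 7·6·8·5 = 1680 ≡ 8, so v_5 = 8^{−1} = 7 (mod 11).
  v = [7, 1, 3, 4, 7].
Step 2: syndromes of r = [3, 9, 9, 2, 5] (all sums mod 11).
  S_0 = Σ v_i r_i = 7·3 + 1·9 + 3·9 + 4·2 + 7·5 = 100 ≡ 1.
  S_1 = Σ v_i α_i r_i = 7·3·3 + 1·4·9 + 3·2·9 + 4·5·2 + 7·10·5 = 543 ≡ 4.
  α_i^2 mod 11 = [9, 5, 4, 3, 1].
  S_2 = Σ v_i α_i^2 r_i = 7·9·3 + 1·5·9 + 3·4·9 + 4·3·2 + 7·1·5 = 401 ≡ 5.
  S = (1, 4, 5) ≠ 0, so r is not a codeword (an error is present).
Step 3: locate the error. For a single error e at position i, S_ℓ = v_i·e·α_i^ℓ, so α_err = S_1/S_0.
  S_0^{−1} = 1^{−1} = 1 (mod 11), so α_err = 4·1 = 4 ≡ 4 = α_2. Error position i = 2.
  Consistency check: S_2/S_1 = 5·3 = 15 ≡ 4 = α_err ✓ (single-error assumption holds).
Step 4: error magnitude e = S_0/v_2 = S_0·∏_{j≠2}(α_2 − α_j) = 1·1 = 1 ≡ 1 (mod 11).
Step 5: correct position 2: c_2 = r_2 − e = 9 − 1 ≡ 8 (mod 11). Hence c = [3, 8, 9, 2, 5].
  Check: interpolating c through the α_i gives m(x) = 10 + 5·x (degree < 2) with m(α_i) = c_i for every i, so c is indeed a codeword.


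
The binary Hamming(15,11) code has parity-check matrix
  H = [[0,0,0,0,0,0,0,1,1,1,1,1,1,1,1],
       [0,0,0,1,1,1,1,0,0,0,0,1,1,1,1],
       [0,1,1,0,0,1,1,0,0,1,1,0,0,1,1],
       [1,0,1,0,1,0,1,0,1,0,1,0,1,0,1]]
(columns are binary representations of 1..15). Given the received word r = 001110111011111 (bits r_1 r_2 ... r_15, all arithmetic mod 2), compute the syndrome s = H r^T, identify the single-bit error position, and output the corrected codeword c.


s = (1, 1, 1, 1)^T, error position = 15, corrected codeword c = 001110111011110

Compute s = H r^T mod 2 one row at a time:
  s_1 = 1 + 1 + 0 + 1 + 1 + 1 + 1 + 1 = 7 ≡ 1 (mod 2).
  s_2 = 1 + 1 + 0 + 1 + 1 + 1 + 1 + 1 = 7 ≡ 1 (mod 2).
  s_3 = 0 + 1 + 0 + 1 + 0 + 1 + 1 + 1 = 5 ≡ 1 (mod 2).
  s_4 = 0 + 1 + 1 + 1 + 1 + 1 + 1 + 1 = 7 ≡ 1 (mod 2).
s = (1, 1, 1, 1)^T — this equals column 15 of H (binary 1111), so error is at position 15.
Correct: flip bit 15 of r = 001110111011111 to get c = 001110111011110.


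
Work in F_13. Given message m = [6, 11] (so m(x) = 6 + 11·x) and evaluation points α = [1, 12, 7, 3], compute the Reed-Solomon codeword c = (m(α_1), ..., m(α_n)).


c = [4, 8, 5, 0]

Message polynomial: m(x) = 6 + 11·x (mod 13).
For each evaluation point α_i, compute m(α_i) mod 13:
  α_1 = 1: Horner steps 11 → 4, so m(1) = 4.
  α_2 = 12: Horner steps 11 → 8, so m(12) = 8.
  α_3 = 7: Horner steps 11 → 5, so m(7) = 5.
  α_4 = 3: Horner steps 11 → 0, so m(3) = 0.
Codeword c = [4, 8, 5, 0] ∈ F_13^4.


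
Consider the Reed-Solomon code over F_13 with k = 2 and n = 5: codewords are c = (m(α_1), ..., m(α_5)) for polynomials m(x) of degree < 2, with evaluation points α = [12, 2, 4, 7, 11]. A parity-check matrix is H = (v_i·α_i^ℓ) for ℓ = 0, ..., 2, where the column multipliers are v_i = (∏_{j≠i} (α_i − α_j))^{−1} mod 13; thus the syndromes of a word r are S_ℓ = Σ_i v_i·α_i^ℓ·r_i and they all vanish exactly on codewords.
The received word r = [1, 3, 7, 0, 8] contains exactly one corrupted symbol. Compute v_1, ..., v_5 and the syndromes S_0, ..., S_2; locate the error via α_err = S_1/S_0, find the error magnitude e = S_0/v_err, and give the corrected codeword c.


S = (3, 10, 3), error at position 1, error magnitude e = 4, c = [10, 3, 7, 0, 8].

Step 1: column multipliers v_i = (∏_{j≠i}(α_i − α_j))^{−1} mod 13.
  i = 1 (α = 12): (12−2)(12−4)(12−7)(12−11) = 10·8·5·1 = 400 ≡ 10, so v_1 = 10^{−1} = 4 (mod 13).
  i = 2 (α = 2): (2−12)(2−4)(2−7)(2−11) = (−10)·(−2)·(−5)·(−9) = 900 ≡ 3, so v_2 = 3^{−1} = 9 (mod 13).
  i = 3 (α = 4): (4−12)(4−2)(4−7)(4−11) = (−8)·2·(−3)·(−7) = −336 ≡ 2, so v_3 = 2^{−1} = 7 (mod 13).
  i = 4 (α = 7): (7−12)(7−2)(7−4)(7−11) = (−5)·5·3·(−4) = 300 ≡ 1, so v_4 = 1^{−1} = 1 (mod 13).
  i = 5 (α = 11): (11−12)(11−2)(11−4)(11−7) = (−1)·9·7·4 = −252 ≡ 8, so v_5 = 8^{−1} = 5 (mod 13).
  v = [4, 9, 7, 1, 5].
Step 2: syndromes of r = [1, 3, 7, 0, 8] (all sums mod 13).
  S_0 = Σ v_i r_i = 4·1 + 9·3 + 7·7 + 1·0 + 5·8 = 120 ≡ 3.
  S_1 = Σ v_i α_i r_i = 4·12·1 + 9·2·3 + 7·4·7 + 1·7·0 + 5·11·8 = 738 ≡ 10.
  α_i^2 mod 13 = [1, 4, 3, 10, 4].
  S_2 = Σ v_i α_i^2 r_i = 4·1·1 + 9·4·3 + 7·3·7 + 1·10·0 + 5·4·8 = 419 ≡ 3.
  S = (3, 10, 3) ≠ 0, so r is not a codeword (an error is present).
Step 3: locate the error. For a single error e at position i, S_ℓ = v_i·e·α_i^ℓ, so α_err = S_1/S_0.
  S_0^{−1} = 3^{−1} = 9 (mod 13), so α_err = 10·9 = 90 ≡ 12 = α_1. Error position i = 1.
  Consistency check: S_2/S_1 = 3·4 = 12 ≡ 12 = α_err ✓ (single-error assumption holds).
Step 4: error magnitude e = S_0/v_1 = S_0·∏_{j≠1}(α_1 − α_j) = 3·10 = 30 ≡ 4 (mod 13).
Step 5: correct position 1: c_1 = r_1 − e = 1 − 4 ≡ 10 (mod 13). Hence c = [10, 3, 7, 0, 8].
  Check: interpolating c through the α_i gives m(x) = 12 + 2·x (degree < 2) with m(α_i) = c_i for every i, so c is indeed a codeword.


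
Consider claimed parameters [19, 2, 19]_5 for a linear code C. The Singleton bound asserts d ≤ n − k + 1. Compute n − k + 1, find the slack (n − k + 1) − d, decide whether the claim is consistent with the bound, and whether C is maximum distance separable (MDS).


Singleton RHS = n − k + 1 = 18, slack = -1, bound violated (no such code; not MDS).

Singleton bound: d ≤ n − k + 1.
Here n = 19, k = 2, so n − k + 1 = 18.
Given d = 19, check d ≤ 18: NO.
Slack = (n − k + 1) − d = -1.
The slack is negative: d = 19 exceeds n − k + 1 = 18 by 1, so the Singleton bound is violated and no linear [19, 2, 19]_5 code can exist. In particular it is not MDS (MDS requires d = n − k + 1 exactly).
Description: the claimed parameters are [19, 2, 19]_5; such a code would be impossible (violates the Singleton bound).


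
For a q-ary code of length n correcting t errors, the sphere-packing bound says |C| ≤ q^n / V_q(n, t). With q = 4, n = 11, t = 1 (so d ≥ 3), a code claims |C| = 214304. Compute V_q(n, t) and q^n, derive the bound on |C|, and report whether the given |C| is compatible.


V_q(n, t) = 34, q^n = 4194304, Hamming bound = 123361, |C| = 214304 > bound (violated).

Step 1: Compute V_q(n, t) = Σ_{j=0}^1 C(n, j) (q−1)^j.
  j = 0: C(11,0)·(3)^0 = 1·1 = 1.
  j = 1: C(11,1)·(3)^1 = 11·3 = 33.
  V_q(n, t) = 1 + 33 = 34.
Step 2: q^n = 4^11 = 4194304.
Step 3: Hamming bound ⌊q^n / V_q(n,t)⌋ = ⌊4194304/34⌋ = 123361.
Step 4: Compare |C| = 214304 to 123361: violated.
The claimed |C| lies above the Hamming bound, so no 4-ary code of length 11 with d ≥ 3 can have 214304 codewords.


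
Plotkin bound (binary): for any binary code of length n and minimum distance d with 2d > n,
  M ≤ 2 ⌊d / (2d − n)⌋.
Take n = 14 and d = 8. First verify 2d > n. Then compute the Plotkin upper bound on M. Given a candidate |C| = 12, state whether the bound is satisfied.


Plotkin bound M ≤ 8; given |C| = 12 > bound (violated).

Check applicability: 2d = 16, n = 14.
2d − n = 2 > 0, so Plotkin applies.
Compute d/(2d−n) = 8/2 ≈ 4.0000.
⌊d/(2d−n)⌋ = 4.
Plotkin bound: M ≤ 2·4 = 8.
Given |C| = 12, check: VIOLATED.
This |C| is above the Plotkin bound, so no binary code with n = 14, d = 8 and 12 codewords exists.


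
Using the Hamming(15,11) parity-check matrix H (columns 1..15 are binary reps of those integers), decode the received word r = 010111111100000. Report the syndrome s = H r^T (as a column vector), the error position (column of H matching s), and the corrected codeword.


s = (1, 0, 0, 1)^T, error position = 9, corrected codeword c = 010111110100000

Compute s = H r^T mod 2 one row at a time:
  s_1 = 1 + 1 + 1 + 0 + 0 + 0 + 0 + 0 = 3 ≡ 1 (mod 2).
  s_2 = 1 + 1 + 1 + 1 + 0 + 0 + 0 + 0 = 4 ≡ 0 (mod 2).
  s_3 = 1 + 0 + 1 + 1 + 1 + 0 + 0 + 0 = 4 ≡ 0 (mod 2).
  s_4 = 0 + 0 + 1 + 1 + 1 + 0 + 0 + 0 = 3 ≡ 1 (mod 2).
s = (1, 0, 0, 1)^T — this equals column 9 of H (binary 1001), so error is at position 9.
Correct: flip bit 9 of r = 010111111100000 to get c = 010111110100000.


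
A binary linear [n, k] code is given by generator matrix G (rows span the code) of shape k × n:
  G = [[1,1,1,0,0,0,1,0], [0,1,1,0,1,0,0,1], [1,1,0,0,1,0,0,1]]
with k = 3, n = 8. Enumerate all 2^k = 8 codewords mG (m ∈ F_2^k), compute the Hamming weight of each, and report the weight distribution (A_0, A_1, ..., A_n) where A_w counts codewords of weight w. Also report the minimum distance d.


Weight distribution: A_0 = 1, A_2 = 2, A_4 = 5. Minimum distance d = 2.

Enumerate all 2^3 = 8 messages m ∈ F_2^3.
For each, compute codeword c = mG in F_2^8, then tally its weight.
  m = 000 → c = 00000000, weight = 0.
  m = 100 → c = 11100010, weight = 4.
  m = 010 → c = 01101001, weight = 4.
  m = 110 → c = 10001011, weight = 4.
  m = 001 → c = 11001001, weight = 4.
  m = 101 → c = 00101011, weight = 4.
  m = 011 → c = 10100000, weight = 2.
  m = 111 → c = 01000010, weight = 2.
Tally weights:
  weight 0: 1 codewords.
  weight 2: 2 codewords.
  weight 4: 5 codewords.
Minimum distance d = smallest w > 0 with A_w > 0 = 2.
Sanity: Σ A_w = 8 = 2^3 = 8 ✓.


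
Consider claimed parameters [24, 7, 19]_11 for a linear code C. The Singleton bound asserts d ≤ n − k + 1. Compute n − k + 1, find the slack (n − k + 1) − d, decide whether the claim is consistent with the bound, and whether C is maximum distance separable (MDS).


Singleton RHS = n − k + 1 = 18, slack = -1, bound violated (no such code; not MDS).

Singleton bound: d ≤ n − k + 1.
Here n = 24, k = 7, so n − k + 1 = 18.
Given d = 19, check d ≤ 18: NO.
Slack = (n − k + 1) − d = -1.
The slack is negative: d = 19 exceeds n − k + 1 = 18 by 1, so the Singleton bound is violated and no linear [24, 7, 19]_11 code can exist. In particular it is not MDS (MDS requires d = n − k + 1 exactly).
Description: the claimed parameters are [24, 7, 19]_11; such a code would be impossible (violates the Singleton bound).


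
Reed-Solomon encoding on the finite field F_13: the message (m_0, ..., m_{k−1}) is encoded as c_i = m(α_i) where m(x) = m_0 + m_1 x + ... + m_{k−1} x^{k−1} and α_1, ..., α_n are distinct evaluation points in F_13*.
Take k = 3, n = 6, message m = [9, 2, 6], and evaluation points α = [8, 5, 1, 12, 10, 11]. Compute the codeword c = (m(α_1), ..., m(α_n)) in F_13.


c = [6, 0, 4, 0, 5, 3]

Message polynomial: m(x) = 9 + 2·x + 6·x^2 (mod 13).
For each evaluation point α_i, compute m(α_i) mod 13:
  α_1 = 8: Horner steps 6 → 11 → 6, so m(8) = 6.
  α_2 = 5: Horner steps 6 → 6 → 0, so m(5) = 0.
  α_3 = 1: Horner steps 6 → 8 → 4, so m(1) = 4.
  α_4 = 12: Horner steps 6 → 9 → 0, so m(12) = 0.
  α_5 = 10: Horner steps 6 → 10 → 5, so m(10) = 5.
  α_6 = 11: Horner steps 6 → 3 → 3, so m(11) = 3.
Codeword c = [6, 0, 4, 0, 5, 3] ∈ F_13^6.


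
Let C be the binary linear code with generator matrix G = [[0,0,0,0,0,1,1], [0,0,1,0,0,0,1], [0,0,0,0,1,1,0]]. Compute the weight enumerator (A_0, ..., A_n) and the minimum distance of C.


Weight distribution: A_0 = 1, A_2 = 6, A_4 = 1. Minimum distance d = 2.

Enumerate all 2^3 = 8 messages m ∈ F_2^3.
For each, compute codeword c = mG in F_2^7, then tally its weight.
  m = 000 → c = 0000000, weight = 0.
  m = 100 → c = 0000011, weight = 2.
  m = 010 → c = 0010001, weight = 2.
  m = 110 → c = 0010010, weight = 2.
  m = 001 → c = 0000110, weight = 2.
  m = 101 → c = 0000101, weight = 2.
  m = 011 → c = 0010111, weight = 4.
  m = 111 → c = 0010100, weight = 2.
Tally weights:
  weight 0: 1 codewords.
  weight 2: 6 codewords.
  weight 4: 1 codewords.
Minimum distance d = smallest w > 0 with A_w > 0 = 2.
Sanity: Σ A_w = 8 = 2^3 = 8 ✓.


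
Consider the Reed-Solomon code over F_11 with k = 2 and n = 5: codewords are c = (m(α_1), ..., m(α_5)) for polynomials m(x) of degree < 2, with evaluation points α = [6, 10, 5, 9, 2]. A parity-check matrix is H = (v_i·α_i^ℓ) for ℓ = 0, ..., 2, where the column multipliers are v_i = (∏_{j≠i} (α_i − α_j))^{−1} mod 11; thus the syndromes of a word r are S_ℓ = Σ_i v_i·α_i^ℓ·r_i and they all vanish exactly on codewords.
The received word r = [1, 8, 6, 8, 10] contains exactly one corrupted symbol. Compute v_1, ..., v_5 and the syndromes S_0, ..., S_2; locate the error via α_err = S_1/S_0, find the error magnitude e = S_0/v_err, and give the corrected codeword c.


S = (10, 1, 10), error at position 2, error magnitude e = 5, c = [1, 3, 6, 8, 10].

Step 1: column multipliers v_i = (∏_{j≠i}(α_i − α_j))^{−1} mod 11.
  i = 1 (α = 6): (6−10)(6−5)(6−9)(6−2) = (−4)·1·(−3)·4 = 48 ≡ 4, so v_1 = 4^{−1} = 3 (mod 11).
  i = 2 (α = 10): (10−6)(10−5)(10−9)(10−2) = 4·5·1·8 = 160 ≡ 6, so v_2 = 6^{−1} = 2 (mod 11).
  i = 3 (α = 5): (5−6)(5−10)(5−9)(5−2) = (−1)·(−5)·(−4)·3 = −60 ≡ 6, so v_3 = 6^{−1} = 2 (mod 11).
  i = 4 (α = 9): (9−6)(9−10)(9−5)(9−2) = 3·(−1)·4·7 = −84 ≡ 4, so v_4 = 4^{−1} = 3 (mod 11).
  i = 5 (α = 2): (2−6)(2−10)(2−5)(2−9) = (−4)·(−8)·(−3)·(−7) = 672 ≡ 1, so v_5 = 1^{−1} = 1 (mod 11).
  v = [3, 2, 2, 3, 1].
Step 2: syndromes of r = [1, 8, 6, 8, 10] (all sums mod 11).
  S_0 = Σ v_i r_i = 3·1 + 2·8 + 2·6 + 3·8 + 1·10 = 65 ≡ 10.
  S_1 = Σ v_i α_i r_i = 3·6·1 + 2·10·8 + 2·5·6 + 3·9·8 + 1·2·10 = 474 ≡ 1.
  α_i^2 mod 11 = [3, 1, 3, 4, 4].
  S_2 = Σ v_i α_i^2 r_i = 3·3·1 + 2·1·8 + 2·3·6 + 3·4·8 + 1·4·10 = 197 ≡ 10.
  S = (10, 1, 10) ≠ 0, so r is not a codeword (an error is present).
Step 3: locate the error. For a single error e at position i, S_ℓ = v_i·e·α_i^ℓ, so α_err = S_1/S_0.
  S_0^{−1} = 10^{−1} = 10 (mod 11), so α_err = 1·10 = 10 ≡ 10 = α_2. Error position i = 2.
  Consistency check: S_2/S_1 = 10·1 = 10 ≡ 10 = α_err ✓ (single-error assumption holds).
Step 4: error magnitude e = S_0/v_2 = S_0·∏_{j≠2}(α_2 − α_j) = 10·6 = 60 ≡ 5 (mod 11).
Step 5: correct position 2: c_2 = r_2 − e = 8 − 5 ≡ 3 (mod 11). Hence c = [1, 3, 6, 8, 10].
  Check: interpolating c through the α_i gives m(x) = 9 + 6·x (degree < 2) with m(α_i) = c_i for every i, so c is indeed a codeword.
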